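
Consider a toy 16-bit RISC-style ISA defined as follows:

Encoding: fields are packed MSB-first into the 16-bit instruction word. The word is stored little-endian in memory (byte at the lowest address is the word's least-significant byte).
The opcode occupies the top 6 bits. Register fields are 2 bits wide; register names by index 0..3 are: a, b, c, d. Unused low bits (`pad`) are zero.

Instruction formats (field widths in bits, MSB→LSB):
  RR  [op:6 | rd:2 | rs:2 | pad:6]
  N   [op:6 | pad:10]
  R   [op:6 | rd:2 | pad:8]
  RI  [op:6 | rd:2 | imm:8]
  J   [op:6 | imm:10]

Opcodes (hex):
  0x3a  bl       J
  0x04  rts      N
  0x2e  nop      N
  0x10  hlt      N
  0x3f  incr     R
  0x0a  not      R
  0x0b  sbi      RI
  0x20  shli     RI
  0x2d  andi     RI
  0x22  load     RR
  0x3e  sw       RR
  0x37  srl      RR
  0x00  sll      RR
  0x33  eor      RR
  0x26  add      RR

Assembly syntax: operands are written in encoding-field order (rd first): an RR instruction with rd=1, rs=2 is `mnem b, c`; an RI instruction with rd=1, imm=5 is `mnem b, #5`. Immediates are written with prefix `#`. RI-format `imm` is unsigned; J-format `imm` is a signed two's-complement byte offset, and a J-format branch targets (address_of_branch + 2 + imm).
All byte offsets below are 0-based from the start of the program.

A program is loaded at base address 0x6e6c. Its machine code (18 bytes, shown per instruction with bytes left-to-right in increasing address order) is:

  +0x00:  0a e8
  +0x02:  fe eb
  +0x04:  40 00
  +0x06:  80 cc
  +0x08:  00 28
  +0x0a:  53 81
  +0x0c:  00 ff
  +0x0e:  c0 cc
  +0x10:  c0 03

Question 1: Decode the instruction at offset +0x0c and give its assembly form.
[0c] 00 ff → 0xff00
  op=0xff00>>10=0x3f ⇒ incr (R)
  [9:8] rd=3 = d

incr d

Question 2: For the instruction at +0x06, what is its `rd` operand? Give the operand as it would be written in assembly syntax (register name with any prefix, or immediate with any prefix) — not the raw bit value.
a

@+06  little-endian(80 cc) = 0xcc80
  opcode bits[15:10]=0x33: eor/RR
  [9:8] rd=0 = a
  [7:6] rs=2 = c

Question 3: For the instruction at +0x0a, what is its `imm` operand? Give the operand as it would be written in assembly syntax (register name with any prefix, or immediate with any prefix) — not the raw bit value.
#83

@+0a  little-endian(53 81) = 0x8153
  op=0x8153>>10=0x20 ⇒ shli (RI)
  rd: (w>>8)&0x3=0x1 → b
  imm: (w>>0)&0xff=0x53 → #83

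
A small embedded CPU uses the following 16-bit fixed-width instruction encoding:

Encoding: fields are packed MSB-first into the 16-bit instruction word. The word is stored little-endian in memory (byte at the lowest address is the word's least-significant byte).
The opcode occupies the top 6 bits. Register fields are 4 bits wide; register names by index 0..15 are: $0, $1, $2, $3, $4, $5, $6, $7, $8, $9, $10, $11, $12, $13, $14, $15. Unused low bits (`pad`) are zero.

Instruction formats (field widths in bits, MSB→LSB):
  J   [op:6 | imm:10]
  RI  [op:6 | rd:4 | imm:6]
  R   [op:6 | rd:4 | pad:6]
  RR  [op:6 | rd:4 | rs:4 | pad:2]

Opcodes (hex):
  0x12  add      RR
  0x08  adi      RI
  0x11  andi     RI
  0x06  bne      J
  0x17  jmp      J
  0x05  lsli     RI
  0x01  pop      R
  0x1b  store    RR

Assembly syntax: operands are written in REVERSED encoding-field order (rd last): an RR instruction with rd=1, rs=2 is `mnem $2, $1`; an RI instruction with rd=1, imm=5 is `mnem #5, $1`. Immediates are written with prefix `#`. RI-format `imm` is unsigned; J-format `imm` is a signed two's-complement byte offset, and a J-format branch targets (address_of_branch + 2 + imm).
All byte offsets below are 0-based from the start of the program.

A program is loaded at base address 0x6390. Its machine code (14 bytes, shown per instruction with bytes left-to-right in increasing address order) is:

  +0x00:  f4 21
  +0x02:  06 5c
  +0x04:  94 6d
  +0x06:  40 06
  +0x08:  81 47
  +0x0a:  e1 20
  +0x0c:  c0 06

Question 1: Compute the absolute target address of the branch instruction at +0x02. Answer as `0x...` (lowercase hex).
@+02  little-endian(06 5c) = 0x5c06
  opcode bits[15:10]=0x17: jmp/J
  imm: (w>>0)&0x3ff=0x6 → #6
  target = base 0x6390 + off 0x02 + 2 + imm 6 = 0x639a

0x639a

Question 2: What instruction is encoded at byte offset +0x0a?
adi #33, $3

[0a] e1 20 → 0x20e1
  op=0x20e1>>10=0x8 ⇒ adi (RI)
  rd@[9:6]=0x3 ⇒ $3
  imm@[5:0]=0x21 ⇒ #33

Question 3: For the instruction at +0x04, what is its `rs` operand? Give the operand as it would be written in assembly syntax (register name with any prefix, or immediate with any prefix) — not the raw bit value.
[04] 94 6d → 0x6d94
  top 6b → 0x1b → store [RR]
  rd: (w>>6)&0xf=0x6 → $6
  rs: (w>>2)&0xf=0x5 → $5

$5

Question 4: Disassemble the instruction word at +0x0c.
+0x0c: c0 06 ⇒ word 0x06c0 (little)
  opcode bits[15:10]=0x1: pop/R
  [9:6] rd=11 = $11

pop $11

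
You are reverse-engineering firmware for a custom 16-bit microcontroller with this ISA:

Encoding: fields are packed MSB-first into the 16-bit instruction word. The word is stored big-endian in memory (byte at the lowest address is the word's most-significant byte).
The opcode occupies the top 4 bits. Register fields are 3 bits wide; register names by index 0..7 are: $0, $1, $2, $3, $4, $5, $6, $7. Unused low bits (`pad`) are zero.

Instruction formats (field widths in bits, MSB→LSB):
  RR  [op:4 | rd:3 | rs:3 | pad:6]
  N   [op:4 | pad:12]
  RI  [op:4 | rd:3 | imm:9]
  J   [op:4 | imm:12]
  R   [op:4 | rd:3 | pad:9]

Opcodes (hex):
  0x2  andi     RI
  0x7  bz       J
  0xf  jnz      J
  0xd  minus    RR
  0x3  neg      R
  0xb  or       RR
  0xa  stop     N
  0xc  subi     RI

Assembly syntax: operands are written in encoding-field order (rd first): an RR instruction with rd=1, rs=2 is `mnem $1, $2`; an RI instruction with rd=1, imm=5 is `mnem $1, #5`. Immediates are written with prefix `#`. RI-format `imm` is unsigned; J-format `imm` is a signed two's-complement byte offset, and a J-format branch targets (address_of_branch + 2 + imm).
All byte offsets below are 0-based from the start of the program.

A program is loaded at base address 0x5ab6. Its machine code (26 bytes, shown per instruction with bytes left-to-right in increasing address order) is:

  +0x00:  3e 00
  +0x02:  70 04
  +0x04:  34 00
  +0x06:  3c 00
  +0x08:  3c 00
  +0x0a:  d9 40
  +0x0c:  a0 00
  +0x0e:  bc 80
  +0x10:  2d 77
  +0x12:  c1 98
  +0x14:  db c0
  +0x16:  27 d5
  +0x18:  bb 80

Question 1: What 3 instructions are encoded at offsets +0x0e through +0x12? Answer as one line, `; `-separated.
or $6, $2; andi $6, #375; subi $0, #408

+0x0e: bc 80 ⇒ word 0xbc80 (big)
  op=0xbc80>>12=0xb ⇒ or (RR)
  rd@[11:9]=0x6 ⇒ $6
  rs@[8:6]=0x2 ⇒ $2
+0x10: 2d 77 ⇒ word 0x2d77 (big)
  op=0x2d77>>12=0x2 ⇒ andi (RI)
  rd@[11:9]=0x6 ⇒ $6
  imm@[8:0]=0x177 ⇒ #375
+0x12: c1 98 ⇒ word 0xc198 (big)
  op=0xc198>>12=0xc ⇒ subi (RI)
  rd@[11:9]=0x0 ⇒ $0
  imm@[8:0]=0x198 ⇒ #408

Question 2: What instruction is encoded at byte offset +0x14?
[14] db c0 → 0xdbc0
  op=0xdbc0>>12=0xd ⇒ minus (RR)
  rd: (w>>9)&0x7=0x5 → $5
  rs: (w>>6)&0x7=0x7 → $7

minus $5, $7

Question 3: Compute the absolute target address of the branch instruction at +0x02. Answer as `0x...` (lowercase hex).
0x5abe

off 0x02: read 70 04 as big → 0x7004
  op=0x7004>>12=0x7 ⇒ bz (J)
  [11:0] imm=4 = #4
  target = base 0x5ab6 + off 0x02 + 2 + imm 4 = 0x5abe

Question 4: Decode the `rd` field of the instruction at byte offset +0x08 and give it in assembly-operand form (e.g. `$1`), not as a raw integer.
[08] 3c 00 → 0x3c00
  op=0x3c00>>12=0x3 ⇒ neg (R)
  rd: (w>>9)&0x7=0x6 → $6

$6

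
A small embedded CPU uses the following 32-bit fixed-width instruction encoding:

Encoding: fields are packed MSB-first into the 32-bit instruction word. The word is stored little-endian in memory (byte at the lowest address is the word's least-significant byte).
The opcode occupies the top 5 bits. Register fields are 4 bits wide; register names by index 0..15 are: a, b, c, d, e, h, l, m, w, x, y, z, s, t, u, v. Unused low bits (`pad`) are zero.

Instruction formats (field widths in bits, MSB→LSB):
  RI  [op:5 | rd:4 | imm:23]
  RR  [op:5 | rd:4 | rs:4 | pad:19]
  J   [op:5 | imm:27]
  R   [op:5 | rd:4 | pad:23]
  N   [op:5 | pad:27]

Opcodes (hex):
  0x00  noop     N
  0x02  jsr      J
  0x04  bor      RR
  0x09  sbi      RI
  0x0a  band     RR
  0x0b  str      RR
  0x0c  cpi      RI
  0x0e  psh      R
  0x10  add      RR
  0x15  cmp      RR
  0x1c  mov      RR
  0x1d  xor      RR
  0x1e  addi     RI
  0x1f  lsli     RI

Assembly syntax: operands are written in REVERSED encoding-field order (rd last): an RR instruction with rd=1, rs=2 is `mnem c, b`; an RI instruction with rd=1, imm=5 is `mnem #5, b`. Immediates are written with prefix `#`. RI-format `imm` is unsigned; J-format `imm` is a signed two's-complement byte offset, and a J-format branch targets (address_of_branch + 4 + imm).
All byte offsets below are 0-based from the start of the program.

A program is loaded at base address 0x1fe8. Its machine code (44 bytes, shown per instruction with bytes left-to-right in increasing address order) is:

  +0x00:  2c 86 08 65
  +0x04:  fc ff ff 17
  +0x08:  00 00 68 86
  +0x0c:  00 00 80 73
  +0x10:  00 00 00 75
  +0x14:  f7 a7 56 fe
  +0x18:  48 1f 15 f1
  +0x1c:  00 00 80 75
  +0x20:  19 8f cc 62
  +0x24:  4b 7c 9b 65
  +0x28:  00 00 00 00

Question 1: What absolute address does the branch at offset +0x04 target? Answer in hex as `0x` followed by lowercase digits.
[04] fc ff ff 17 → 0x17fffffc
  op=0x17fffffc>>27=0x2 ⇒ jsr (J)
  imm: (w>>0)&0x7ffffff=0x7fffffc (s27→-4) → #-4
  target = base 0x1fe8 + off 0x04 + 4 + imm -4 = 0x1fec

0x1fec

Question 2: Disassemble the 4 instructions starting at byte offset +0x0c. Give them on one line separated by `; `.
+0x0c: 00 00 80 73 ⇒ word 0x73800000 (little)
  op=0x73800000>>27=0xe ⇒ psh (R)
  [26:23] rd=7 = m
+0x10: 00 00 00 75 ⇒ word 0x75000000 (little)
  op=0x75000000>>27=0xe ⇒ psh (R)
  [26:23] rd=10 = y
+0x14: f7 a7 56 fe ⇒ word 0xfe56a7f7 (little)
  op=0xfe56a7f7>>27=0x1f ⇒ lsli (RI)
  [26:23] rd=12 = s
  [22:0] imm=5679095 = #5679095
+0x18: 48 1f 15 f1 ⇒ word 0xf1151f48 (little)
  op=0xf1151f48>>27=0x1e ⇒ addi (RI)
  [26:23] rd=2 = c
  [22:0] imm=1384264 = #1384264

psh m; psh y; lsli #5679095, s; addi #1384264, c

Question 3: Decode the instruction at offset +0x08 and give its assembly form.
+0x08: 00 00 68 86 ⇒ word 0x86680000 (little)
  op=0x86680000>>27=0x10 ⇒ add (RR)
  [26:23] rd=12 = s
  [22:19] rs=13 = t

add t, s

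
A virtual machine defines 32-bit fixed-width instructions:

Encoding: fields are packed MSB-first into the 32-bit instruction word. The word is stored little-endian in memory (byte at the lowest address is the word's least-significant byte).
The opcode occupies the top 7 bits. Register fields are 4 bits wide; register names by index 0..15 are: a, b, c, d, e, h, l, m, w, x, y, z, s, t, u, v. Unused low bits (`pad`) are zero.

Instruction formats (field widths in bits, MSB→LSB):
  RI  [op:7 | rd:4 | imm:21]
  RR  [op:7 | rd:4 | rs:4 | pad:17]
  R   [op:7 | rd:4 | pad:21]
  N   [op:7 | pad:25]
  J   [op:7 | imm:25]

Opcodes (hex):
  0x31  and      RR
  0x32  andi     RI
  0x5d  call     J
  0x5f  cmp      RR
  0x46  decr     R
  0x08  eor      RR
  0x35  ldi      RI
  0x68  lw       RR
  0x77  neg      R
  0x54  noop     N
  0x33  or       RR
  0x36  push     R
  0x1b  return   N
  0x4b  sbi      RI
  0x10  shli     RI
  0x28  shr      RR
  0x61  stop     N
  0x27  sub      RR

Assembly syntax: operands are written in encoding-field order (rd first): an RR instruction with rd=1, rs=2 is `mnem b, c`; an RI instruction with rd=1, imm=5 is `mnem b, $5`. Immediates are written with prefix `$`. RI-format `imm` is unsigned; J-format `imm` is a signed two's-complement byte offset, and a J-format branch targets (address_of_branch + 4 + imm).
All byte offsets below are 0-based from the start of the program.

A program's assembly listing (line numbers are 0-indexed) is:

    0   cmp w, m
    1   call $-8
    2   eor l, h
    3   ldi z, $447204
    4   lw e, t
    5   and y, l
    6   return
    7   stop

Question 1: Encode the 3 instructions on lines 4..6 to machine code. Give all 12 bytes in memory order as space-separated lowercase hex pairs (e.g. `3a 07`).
00 00 9a d0 00 00 4c 63 00 00 00 36

4. lw fields op=0x68:7|rd=4:4|rs=13:4|pad=0:17 → word d09a0000h → 00 00 9a d0
5. and fields op=0x31:7|rd=10:4|rs=6:4|pad=0:17 → word 634c0000h → 00 00 4c 63
6. return fields op=0x1b:7|pad=0:25 → word 36000000h → 00 00 00 36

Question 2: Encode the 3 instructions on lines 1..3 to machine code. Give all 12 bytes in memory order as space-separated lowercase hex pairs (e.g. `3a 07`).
line 1 (call): pack op=0x5d:7|imm=-8:25 = 0xbbfffff8; little→ f8 ff ff bb
line 2 (eor): pack op=0x8:7|rd=6:4|rs=5:4|pad=0:17 = 0x10ca0000; little→ 00 00 ca 10
line 3 (ldi): pack op=0x35:7|rd=11:4|imm=447204:21 = 0x6b66d2e4; little→ e4 d2 66 6b

f8 ff ff bb 00 00 ca 10 e4 d2 66 6b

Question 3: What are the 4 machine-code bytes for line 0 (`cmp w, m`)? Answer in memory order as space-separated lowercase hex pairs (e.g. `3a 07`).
00 00 0e bf

0. cmp fields op=0x5f:7|rd=8:4|rs=7:4|pad=0:17 → word bf0e0000h → 00 00 0e bf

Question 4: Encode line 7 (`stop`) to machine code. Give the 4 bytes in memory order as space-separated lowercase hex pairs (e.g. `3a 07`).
00 00 00 c2

L7: stop op=0x61:7|pad=0:25 ⇒ 0xc2000000 ⇒ little 00 00 00 c2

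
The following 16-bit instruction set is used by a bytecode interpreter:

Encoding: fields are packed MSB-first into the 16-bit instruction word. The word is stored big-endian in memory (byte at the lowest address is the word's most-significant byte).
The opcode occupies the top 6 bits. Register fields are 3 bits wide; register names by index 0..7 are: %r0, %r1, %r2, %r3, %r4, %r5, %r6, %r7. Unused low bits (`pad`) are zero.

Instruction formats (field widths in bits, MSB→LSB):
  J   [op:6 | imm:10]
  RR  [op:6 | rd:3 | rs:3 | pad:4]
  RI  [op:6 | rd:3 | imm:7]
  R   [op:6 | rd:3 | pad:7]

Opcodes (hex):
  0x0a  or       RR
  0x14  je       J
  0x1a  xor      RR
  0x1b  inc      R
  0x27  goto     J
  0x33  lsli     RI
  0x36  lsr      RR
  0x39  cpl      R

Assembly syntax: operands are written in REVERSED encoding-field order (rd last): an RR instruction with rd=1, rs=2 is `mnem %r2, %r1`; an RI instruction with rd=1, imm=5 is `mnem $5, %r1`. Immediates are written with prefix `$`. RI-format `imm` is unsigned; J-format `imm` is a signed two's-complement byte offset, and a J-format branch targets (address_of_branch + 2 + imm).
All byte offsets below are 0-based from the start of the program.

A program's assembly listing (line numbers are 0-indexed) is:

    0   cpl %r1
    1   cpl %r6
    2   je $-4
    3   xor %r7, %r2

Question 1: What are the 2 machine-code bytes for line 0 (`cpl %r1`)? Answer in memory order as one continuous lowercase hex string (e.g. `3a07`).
e480

L0: cpl op=0x39:6|rd=1:3|pad=0:7 ⇒ 0xe480 ⇒ big e4 80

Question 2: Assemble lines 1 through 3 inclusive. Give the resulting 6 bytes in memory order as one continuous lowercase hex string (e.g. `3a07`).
e70053fc6970

line 1 (cpl): pack op=0x39:6|rd=6:3|pad=0:7 = 0xe700; big→ e7 00
line 2 (je): pack op=0x14:6|imm=-4:10 = 0x53fc; big→ 53 fc
line 3 (xor): pack op=0x1a:6|rd=2:3|rs=7:3|pad=0:4 = 0x6970; big→ 69 70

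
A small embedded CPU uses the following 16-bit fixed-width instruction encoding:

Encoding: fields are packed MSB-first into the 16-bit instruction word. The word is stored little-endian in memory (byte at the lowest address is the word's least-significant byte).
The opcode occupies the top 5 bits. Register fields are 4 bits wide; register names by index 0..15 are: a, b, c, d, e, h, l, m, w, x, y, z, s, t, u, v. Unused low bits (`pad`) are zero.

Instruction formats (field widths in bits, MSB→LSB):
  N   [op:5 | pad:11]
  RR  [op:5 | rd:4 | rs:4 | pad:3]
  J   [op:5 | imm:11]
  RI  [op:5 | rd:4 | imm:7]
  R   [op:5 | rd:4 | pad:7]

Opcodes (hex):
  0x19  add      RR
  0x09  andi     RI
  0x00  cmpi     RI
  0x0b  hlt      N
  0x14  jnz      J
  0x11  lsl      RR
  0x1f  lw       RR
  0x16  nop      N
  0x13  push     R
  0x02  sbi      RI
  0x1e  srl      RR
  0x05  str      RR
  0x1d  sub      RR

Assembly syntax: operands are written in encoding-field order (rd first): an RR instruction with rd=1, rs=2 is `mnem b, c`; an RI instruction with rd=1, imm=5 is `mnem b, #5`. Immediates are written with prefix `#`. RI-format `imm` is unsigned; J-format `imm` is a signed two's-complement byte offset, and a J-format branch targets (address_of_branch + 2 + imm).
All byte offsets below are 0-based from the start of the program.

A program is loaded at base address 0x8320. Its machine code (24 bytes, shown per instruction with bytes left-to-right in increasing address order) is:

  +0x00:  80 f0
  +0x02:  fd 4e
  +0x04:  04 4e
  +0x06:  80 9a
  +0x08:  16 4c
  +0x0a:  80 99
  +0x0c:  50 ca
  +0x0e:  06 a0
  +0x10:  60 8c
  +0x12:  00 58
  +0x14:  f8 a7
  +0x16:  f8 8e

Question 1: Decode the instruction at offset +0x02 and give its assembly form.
[02] fd 4e → 0x4efd
  opcode bits[15:11]=0x9: andi/RI
  rd: (w>>7)&0xf=0xd → t
  imm: (w>>0)&0x7f=0x7d → #125

andi t, #125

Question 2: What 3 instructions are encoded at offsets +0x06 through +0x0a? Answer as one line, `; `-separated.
push h; andi w, #22; push d

[06] 80 9a → 0x9a80
  opcode bits[15:11]=0x13: push/R
  rd@[10:7]=0x5 ⇒ h
[08] 16 4c → 0x4c16
  opcode bits[15:11]=0x9: andi/RI
  rd@[10:7]=0x8 ⇒ w
  imm@[6:0]=0x16 ⇒ #22
[0a] 80 99 → 0x9980
  opcode bits[15:11]=0x13: push/R
  rd@[10:7]=0x3 ⇒ d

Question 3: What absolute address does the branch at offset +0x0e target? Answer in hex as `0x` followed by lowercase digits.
+0x0e: 06 a0 ⇒ word 0xa006 (little)
  opcode bits[15:11]=0x14: jnz/J
  imm@[10:0]=0x6 ⇒ #6
  target = base 0x8320 + off 0x0e + 2 + imm 6 = 0x8336

0x8336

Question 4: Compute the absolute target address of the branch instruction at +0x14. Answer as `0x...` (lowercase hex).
0x832e

+0x14: f8 a7 ⇒ word 0xa7f8 (little)
  top 5b → 0x14 → jnz [J]
  imm@[10:0]=0x7f8 (s11→-8) ⇒ #-8
  target = base 0x8320 + off 0x14 + 2 + imm -8 = 0x832e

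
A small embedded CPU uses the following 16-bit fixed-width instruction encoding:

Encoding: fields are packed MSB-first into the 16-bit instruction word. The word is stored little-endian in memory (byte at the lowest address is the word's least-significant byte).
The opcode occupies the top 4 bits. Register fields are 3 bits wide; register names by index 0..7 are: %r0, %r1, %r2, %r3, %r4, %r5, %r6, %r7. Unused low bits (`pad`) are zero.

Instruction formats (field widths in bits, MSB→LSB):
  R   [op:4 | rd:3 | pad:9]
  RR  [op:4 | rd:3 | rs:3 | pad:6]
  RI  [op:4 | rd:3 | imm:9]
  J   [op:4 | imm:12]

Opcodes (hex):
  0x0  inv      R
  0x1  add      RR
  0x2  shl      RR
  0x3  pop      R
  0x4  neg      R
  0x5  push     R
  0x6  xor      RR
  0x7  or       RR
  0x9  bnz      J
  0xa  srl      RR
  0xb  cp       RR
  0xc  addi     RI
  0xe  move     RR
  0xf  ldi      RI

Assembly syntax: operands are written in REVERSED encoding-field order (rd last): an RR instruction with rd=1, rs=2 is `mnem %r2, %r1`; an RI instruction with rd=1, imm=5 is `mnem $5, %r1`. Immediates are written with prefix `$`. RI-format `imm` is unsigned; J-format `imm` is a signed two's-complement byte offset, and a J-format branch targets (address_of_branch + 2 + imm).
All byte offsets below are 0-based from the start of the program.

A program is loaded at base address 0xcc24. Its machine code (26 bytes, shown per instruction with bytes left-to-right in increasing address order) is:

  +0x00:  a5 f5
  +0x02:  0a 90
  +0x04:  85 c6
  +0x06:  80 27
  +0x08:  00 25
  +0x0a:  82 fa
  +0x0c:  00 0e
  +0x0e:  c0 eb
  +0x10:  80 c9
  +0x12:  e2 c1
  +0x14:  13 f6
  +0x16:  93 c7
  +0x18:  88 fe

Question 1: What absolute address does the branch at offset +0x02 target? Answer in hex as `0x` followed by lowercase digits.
[02] 0a 90 → 0x900a
  opcode bits[15:12]=0x9: bnz/J
  imm: (w>>0)&0xfff=0xa → $10
  target = base 0xcc24 + off 0x02 + 2 + imm 10 = 0xcc32

0xcc32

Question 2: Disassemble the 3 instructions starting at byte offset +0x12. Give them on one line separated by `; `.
@+12  little-endian(e2 c1) = 0xc1e2
  op=0xc1e2>>12=0xc ⇒ addi (RI)
  rd: (w>>9)&0x7=0x0 → %r0
  imm: (w>>0)&0x1ff=0x1e2 → $482
@+14  little-endian(13 f6) = 0xf613
  op=0xf613>>12=0xf ⇒ ldi (RI)
  rd: (w>>9)&0x7=0x3 → %r3
  imm: (w>>0)&0x1ff=0x13 → $19
@+16  little-endian(93 c7) = 0xc793
  op=0xc793>>12=0xc ⇒ addi (RI)
  rd: (w>>9)&0x7=0x3 → %r3
  imm: (w>>0)&0x1ff=0x193 → $403

addi $482, %r0; ldi $19, %r3; addi $403, %r3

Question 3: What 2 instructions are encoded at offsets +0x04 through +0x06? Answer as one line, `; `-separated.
addi $133, %r3; shl %r6, %r3

off 0x04: read 85 c6 as little → 0xc685
  top 4b → 0xc → addi [RI]
  [11:9] rd=3 = %r3
  [8:0] imm=133 = $133
off 0x06: read 80 27 as little → 0x2780
  top 4b → 0x2 → shl [RR]
  [11:9] rd=3 = %r3
  [8:6] rs=6 = %r6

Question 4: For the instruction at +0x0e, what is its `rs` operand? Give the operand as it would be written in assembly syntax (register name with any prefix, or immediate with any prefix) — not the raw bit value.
%r7

+0x0e: c0 eb ⇒ word 0xebc0 (little)
  op=0xebc0>>12=0xe ⇒ move (RR)
  rd: (w>>9)&0x7=0x5 → %r5
  rs: (w>>6)&0x7=0x7 → %r7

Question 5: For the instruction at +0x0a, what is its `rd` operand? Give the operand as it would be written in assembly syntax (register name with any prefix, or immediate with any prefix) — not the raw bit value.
%r5

off 0x0a: read 82 fa as little → 0xfa82
  opcode bits[15:12]=0xf: ldi/RI
  rd: (w>>9)&0x7=0x5 → %r5
  imm: (w>>0)&0x1ff=0x82 → $130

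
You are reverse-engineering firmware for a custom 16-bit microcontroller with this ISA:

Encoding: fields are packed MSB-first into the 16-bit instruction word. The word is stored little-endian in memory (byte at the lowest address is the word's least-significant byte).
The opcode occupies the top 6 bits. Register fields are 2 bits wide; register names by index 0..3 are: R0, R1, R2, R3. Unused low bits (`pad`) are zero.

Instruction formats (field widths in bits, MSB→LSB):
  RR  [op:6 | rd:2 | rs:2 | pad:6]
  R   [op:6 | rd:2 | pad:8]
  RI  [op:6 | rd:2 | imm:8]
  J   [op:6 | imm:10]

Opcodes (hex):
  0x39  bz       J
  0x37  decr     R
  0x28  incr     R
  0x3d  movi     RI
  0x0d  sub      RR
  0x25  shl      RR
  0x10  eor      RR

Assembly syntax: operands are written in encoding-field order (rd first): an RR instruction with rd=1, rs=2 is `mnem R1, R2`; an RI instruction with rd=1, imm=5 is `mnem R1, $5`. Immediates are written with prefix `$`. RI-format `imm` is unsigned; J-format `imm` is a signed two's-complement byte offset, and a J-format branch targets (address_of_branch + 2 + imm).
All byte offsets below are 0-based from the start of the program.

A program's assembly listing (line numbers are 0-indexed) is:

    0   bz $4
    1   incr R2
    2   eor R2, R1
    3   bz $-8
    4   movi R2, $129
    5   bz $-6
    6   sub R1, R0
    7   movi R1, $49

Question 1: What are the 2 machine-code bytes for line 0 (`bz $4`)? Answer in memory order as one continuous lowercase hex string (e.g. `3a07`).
L0: bz op=0x39:6|imm=4:10 ⇒ 0xe404 ⇒ little 04 e4

04e4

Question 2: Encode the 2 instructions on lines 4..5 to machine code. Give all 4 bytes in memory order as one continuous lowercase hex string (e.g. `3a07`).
4. movi fields op=0x3d:6|rd=2:2|imm=129:8 → word f681h → 81 f6
5. bz fields op=0x39:6|imm=-6:10 → word e7fah → fa e7

81f6fae7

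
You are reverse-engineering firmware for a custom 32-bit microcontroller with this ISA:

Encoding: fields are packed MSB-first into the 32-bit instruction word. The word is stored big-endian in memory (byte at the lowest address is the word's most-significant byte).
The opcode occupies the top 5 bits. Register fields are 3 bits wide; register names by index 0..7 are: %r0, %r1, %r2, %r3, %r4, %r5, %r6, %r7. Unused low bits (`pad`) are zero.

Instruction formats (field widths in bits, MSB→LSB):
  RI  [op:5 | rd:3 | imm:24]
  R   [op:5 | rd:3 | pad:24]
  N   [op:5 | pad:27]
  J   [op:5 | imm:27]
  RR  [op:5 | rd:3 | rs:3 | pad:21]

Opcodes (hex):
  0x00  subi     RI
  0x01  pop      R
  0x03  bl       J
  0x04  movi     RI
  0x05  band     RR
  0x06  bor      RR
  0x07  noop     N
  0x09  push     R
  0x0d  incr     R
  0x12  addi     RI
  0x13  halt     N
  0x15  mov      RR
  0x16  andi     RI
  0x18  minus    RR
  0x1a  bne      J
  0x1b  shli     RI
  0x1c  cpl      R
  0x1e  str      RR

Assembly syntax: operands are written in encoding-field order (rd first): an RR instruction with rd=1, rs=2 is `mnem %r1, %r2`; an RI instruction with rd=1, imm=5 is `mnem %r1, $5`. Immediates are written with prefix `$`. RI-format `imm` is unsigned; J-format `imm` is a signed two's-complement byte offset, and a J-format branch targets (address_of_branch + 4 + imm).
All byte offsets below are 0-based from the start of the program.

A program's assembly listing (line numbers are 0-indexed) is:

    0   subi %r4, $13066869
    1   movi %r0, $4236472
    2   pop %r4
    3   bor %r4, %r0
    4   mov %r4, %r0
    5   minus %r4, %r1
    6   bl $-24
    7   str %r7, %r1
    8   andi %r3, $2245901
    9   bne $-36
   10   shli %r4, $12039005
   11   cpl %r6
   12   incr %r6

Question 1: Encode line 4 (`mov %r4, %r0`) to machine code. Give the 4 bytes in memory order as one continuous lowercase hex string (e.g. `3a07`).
4. mov fields op=0x15:5|rd=4:3|rs=0:3|pad=0:21 → word ac000000h → ac 00 00 00

ac000000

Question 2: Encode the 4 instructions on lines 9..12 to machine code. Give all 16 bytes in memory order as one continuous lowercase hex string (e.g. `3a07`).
line 9 (bne): pack op=0x1a:5|imm=-36:27 = 0xd7ffffdc; big→ d7 ff ff dc
line 10 (shli): pack op=0x1b:5|rd=4:3|imm=12039005:24 = 0xdcb7b35d; big→ dc b7 b3 5d
line 11 (cpl): pack op=0x1c:5|rd=6:3|pad=0:24 = 0xe6000000; big→ e6 00 00 00
line 12 (incr): pack op=0xd:5|rd=6:3|pad=0:24 = 0x6e000000; big→ 6e 00 00 00

d7ffffdcdcb7b35de60000006e000000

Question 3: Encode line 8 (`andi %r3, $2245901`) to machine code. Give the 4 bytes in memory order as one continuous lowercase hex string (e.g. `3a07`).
b322450d

8. andi fields op=0x16:5|rd=3:3|imm=2245901:24 → word b322450dh → b3 22 45 0d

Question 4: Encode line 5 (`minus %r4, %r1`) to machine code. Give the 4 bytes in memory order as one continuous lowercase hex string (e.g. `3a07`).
L5: minus op=0x18:5|rd=4:3|rs=1:3|pad=0:21 ⇒ 0xc4200000 ⇒ big c4 20 00 00

c4200000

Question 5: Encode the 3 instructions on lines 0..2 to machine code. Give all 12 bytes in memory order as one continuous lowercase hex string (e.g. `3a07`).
0. subi fields op=0x0:5|rd=4:3|imm=13066869:24 → word 04c76275h → 04 c7 62 75
1. movi fields op=0x4:5|rd=0:3|imm=4236472:24 → word 2040a4b8h → 20 40 a4 b8
2. pop fields op=0x1:5|rd=4:3|pad=0:24 → word 0c000000h → 0c 00 00 00

04c762752040a4b80c000000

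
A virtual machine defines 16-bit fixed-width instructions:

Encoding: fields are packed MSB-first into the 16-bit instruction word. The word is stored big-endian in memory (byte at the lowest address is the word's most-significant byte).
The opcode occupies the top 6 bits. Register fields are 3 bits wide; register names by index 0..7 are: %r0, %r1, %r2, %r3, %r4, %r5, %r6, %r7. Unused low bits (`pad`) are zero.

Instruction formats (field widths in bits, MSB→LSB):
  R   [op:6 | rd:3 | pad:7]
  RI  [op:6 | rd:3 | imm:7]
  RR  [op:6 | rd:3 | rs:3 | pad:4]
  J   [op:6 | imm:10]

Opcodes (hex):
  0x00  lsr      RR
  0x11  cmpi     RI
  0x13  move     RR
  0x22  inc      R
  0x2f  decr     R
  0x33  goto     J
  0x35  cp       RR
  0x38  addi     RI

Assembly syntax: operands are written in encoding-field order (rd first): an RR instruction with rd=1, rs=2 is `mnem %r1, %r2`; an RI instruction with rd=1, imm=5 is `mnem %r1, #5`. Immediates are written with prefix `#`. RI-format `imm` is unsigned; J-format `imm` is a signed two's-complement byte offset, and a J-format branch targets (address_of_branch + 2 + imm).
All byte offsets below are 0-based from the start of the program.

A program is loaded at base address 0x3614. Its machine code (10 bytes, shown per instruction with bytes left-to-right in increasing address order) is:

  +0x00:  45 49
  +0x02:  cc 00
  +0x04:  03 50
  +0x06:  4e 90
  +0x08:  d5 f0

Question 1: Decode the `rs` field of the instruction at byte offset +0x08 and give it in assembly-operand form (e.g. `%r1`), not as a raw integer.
off 0x08: read d5 f0 as big → 0xd5f0
  op=0xd5f0>>10=0x35 ⇒ cp (RR)
  [9:7] rd=3 = %r3
  [6:4] rs=7 = %r7

%r7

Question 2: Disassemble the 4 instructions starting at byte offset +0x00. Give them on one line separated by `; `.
cmpi %r2, #73; goto #0; lsr %r6, %r5; move %r5, %r1

@+00  big-endian(45 49) = 0x4549
  top 6b → 0x11 → cmpi [RI]
  [9:7] rd=2 = %r2
  [6:0] imm=73 = #73
@+02  big-endian(cc 00) = 0xcc00
  top 6b → 0x33 → goto [J]
  [9:0] imm=0 = #0
@+04  big-endian(03 50) = 0x0350
  top 6b → 0x0 → lsr [RR]
  [9:7] rd=6 = %r6
  [6:4] rs=5 = %r5
@+06  big-endian(4e 90) = 0x4e90
  top 6b → 0x13 → move [RR]
  [9:7] rd=5 = %r5
  [6:4] rs=1 = %r1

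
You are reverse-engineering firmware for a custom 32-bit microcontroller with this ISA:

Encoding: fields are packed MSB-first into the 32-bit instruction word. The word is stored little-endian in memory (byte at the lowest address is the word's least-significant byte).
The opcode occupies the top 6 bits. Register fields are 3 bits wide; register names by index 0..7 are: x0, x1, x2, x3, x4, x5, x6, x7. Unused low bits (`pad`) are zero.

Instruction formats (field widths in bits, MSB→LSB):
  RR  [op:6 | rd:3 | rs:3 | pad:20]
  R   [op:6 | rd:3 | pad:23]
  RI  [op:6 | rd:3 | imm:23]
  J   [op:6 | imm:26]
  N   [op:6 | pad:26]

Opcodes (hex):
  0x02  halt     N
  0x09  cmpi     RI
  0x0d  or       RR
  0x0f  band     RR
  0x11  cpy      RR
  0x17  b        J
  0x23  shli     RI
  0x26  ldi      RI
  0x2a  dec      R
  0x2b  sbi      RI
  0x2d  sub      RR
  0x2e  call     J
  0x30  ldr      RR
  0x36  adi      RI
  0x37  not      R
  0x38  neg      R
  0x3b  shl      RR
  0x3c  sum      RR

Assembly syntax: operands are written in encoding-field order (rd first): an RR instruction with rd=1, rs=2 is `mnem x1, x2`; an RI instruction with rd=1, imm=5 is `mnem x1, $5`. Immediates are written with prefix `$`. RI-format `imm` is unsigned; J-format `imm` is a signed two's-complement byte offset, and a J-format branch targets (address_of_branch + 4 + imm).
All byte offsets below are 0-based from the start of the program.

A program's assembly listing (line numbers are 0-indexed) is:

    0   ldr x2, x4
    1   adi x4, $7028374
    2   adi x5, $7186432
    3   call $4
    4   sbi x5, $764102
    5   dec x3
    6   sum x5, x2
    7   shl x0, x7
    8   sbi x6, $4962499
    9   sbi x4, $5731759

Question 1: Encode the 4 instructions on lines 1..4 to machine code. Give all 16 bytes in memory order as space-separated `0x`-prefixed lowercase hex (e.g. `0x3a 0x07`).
0x96 0x3e 0x6b 0xda 0x00 0xa8 0xed 0xda 0x04 0x00 0x00 0xb8 0xc6 0xa8 0x8b 0xae

line 1 (adi): pack op=0x36:6|rd=4:3|imm=7028374:23 = 0xda6b3e96; little→ 96 3e 6b da
line 2 (adi): pack op=0x36:6|rd=5:3|imm=7186432:23 = 0xdaeda800; little→ 00 a8 ed da
line 3 (call): pack op=0x2e:6|imm=4:26 = 0xb8000004; little→ 04 00 00 b8
line 4 (sbi): pack op=0x2b:6|rd=5:3|imm=764102:23 = 0xae8ba8c6; little→ c6 a8 8b ae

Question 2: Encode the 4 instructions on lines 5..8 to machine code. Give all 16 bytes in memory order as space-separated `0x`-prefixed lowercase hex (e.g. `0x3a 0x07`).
5. dec fields op=0x2a:6|rd=3:3|pad=0:23 → word a9800000h → 00 00 80 a9
6. sum fields op=0x3c:6|rd=5:3|rs=2:3|pad=0:20 → word f2a00000h → 00 00 a0 f2
7. shl fields op=0x3b:6|rd=0:3|rs=7:3|pad=0:20 → word ec700000h → 00 00 70 ec
8. sbi fields op=0x2b:6|rd=6:3|imm=4962499:23 → word af4bb8c3h → c3 b8 4b af

0x00 0x00 0x80 0xa9 0x00 0x00 0xa0 0xf2 0x00 0x00 0x70 0xec 0xc3 0xb8 0x4b 0xaf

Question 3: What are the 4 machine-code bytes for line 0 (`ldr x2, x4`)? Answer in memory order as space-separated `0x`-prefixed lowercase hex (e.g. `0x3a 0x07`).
0x00 0x00 0x40 0xc1

0. ldr fields op=0x30:6|rd=2:3|rs=4:3|pad=0:20 → word c1400000h → 00 00 40 c1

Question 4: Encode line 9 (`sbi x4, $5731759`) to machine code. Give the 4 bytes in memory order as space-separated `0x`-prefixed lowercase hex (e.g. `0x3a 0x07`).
0xaf 0x75 0x57 0xae

line 9 (sbi): pack op=0x2b:6|rd=4:3|imm=5731759:23 = 0xae5775af; little→ af 75 57 ae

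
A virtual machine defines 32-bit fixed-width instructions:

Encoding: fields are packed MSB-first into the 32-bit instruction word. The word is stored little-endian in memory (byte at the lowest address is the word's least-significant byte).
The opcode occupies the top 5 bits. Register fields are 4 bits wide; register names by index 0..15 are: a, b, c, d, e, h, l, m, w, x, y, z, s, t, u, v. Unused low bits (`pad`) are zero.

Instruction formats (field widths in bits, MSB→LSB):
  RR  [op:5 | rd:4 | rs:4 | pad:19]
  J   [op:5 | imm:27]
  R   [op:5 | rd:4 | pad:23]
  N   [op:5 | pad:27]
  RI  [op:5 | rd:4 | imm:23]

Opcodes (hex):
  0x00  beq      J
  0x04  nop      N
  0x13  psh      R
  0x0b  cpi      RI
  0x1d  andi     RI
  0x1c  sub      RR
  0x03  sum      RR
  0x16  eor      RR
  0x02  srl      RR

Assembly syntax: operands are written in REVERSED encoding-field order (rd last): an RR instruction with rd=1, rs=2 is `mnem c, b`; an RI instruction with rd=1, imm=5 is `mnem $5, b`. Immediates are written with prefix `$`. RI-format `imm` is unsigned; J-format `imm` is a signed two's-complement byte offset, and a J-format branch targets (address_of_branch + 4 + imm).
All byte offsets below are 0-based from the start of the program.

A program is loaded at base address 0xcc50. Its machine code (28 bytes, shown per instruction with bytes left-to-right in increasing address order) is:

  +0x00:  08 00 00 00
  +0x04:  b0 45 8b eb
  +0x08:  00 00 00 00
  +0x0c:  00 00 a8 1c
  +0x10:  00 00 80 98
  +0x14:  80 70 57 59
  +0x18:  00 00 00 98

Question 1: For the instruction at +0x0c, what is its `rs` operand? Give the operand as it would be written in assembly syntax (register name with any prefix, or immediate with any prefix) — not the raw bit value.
h

[0c] 00 00 a8 1c → 0x1ca80000
  op=0x1ca80000>>27=0x3 ⇒ sum (RR)
  rd: (w>>23)&0xf=0x9 → x
  rs: (w>>19)&0xf=0x5 → h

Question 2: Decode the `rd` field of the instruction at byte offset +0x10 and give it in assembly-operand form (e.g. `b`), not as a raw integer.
[10] 00 00 80 98 → 0x98800000
  top 5b → 0x13 → psh [R]
  rd@[26:23]=0x1 ⇒ b

b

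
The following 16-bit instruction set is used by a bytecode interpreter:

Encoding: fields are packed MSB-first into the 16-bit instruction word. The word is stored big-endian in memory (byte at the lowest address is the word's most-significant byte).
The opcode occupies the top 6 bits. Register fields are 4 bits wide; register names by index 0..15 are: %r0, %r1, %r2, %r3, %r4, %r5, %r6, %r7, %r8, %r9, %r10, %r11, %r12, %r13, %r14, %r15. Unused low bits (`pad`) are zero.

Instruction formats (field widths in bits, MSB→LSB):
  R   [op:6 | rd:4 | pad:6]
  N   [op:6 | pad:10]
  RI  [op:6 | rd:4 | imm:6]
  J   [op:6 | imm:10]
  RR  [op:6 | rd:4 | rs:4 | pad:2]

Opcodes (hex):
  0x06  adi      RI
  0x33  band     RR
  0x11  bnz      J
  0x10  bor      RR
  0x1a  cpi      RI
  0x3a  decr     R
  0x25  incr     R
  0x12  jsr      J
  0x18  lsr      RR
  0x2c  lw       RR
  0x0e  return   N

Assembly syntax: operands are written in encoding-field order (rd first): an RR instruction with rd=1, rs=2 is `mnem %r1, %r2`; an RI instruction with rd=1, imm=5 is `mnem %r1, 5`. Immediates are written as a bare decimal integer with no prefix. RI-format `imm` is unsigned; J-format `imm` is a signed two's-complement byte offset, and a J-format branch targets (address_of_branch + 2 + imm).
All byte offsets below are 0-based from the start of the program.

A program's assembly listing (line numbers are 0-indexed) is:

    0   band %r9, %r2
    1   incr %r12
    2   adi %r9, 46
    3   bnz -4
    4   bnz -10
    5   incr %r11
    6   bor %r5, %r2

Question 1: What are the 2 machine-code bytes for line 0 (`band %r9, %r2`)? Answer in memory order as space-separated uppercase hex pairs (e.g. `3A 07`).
line 0 (band): pack op=0x33:6|rd=9:4|rs=2:4|pad=0:2 = 0xce48; big→ ce 48

CE 48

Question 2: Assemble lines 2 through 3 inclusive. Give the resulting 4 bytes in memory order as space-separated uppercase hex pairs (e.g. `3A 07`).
1A 6E 47 FC

line 2 (adi): pack op=0x6:6|rd=9:4|imm=46:6 = 0x1a6e; big→ 1a 6e
line 3 (bnz): pack op=0x11:6|imm=-4:10 = 0x47fc; big→ 47 fc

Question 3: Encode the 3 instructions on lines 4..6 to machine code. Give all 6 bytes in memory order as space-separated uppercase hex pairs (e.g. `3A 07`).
4. bnz fields op=0x11:6|imm=-10:10 → word 47f6h → 47 f6
5. incr fields op=0x25:6|rd=11:4|pad=0:6 → word 96c0h → 96 c0
6. bor fields op=0x10:6|rd=5:4|rs=2:4|pad=0:2 → word 4148h → 41 48

47 F6 96 C0 41 48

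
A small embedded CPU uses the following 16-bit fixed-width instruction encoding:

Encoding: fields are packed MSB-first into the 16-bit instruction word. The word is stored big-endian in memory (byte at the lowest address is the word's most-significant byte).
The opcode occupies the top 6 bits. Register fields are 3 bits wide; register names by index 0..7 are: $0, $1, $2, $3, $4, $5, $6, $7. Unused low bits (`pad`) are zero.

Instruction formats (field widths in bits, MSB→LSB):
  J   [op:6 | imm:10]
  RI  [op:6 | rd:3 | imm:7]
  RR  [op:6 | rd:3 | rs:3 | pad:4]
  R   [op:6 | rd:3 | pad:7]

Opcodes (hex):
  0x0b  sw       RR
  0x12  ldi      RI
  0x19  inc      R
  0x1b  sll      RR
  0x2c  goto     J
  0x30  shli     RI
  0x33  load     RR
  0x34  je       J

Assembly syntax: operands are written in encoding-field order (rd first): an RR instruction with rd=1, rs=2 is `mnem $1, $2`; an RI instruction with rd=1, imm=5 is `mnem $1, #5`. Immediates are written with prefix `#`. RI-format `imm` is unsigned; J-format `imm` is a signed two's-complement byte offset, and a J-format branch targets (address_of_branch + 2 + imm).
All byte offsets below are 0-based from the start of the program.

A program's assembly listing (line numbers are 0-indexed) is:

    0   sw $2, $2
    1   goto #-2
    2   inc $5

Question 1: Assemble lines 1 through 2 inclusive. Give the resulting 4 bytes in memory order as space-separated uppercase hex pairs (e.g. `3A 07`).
B3 FE 66 80

1. goto fields op=0x2c:6|imm=-2:10 → word b3feh → b3 fe
2. inc fields op=0x19:6|rd=5:3|pad=0:7 → word 6680h → 66 80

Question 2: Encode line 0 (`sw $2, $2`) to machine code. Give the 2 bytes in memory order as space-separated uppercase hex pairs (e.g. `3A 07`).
0. sw fields op=0xb:6|rd=2:3|rs=2:3|pad=0:4 → word 2d20h → 2d 20

2D 20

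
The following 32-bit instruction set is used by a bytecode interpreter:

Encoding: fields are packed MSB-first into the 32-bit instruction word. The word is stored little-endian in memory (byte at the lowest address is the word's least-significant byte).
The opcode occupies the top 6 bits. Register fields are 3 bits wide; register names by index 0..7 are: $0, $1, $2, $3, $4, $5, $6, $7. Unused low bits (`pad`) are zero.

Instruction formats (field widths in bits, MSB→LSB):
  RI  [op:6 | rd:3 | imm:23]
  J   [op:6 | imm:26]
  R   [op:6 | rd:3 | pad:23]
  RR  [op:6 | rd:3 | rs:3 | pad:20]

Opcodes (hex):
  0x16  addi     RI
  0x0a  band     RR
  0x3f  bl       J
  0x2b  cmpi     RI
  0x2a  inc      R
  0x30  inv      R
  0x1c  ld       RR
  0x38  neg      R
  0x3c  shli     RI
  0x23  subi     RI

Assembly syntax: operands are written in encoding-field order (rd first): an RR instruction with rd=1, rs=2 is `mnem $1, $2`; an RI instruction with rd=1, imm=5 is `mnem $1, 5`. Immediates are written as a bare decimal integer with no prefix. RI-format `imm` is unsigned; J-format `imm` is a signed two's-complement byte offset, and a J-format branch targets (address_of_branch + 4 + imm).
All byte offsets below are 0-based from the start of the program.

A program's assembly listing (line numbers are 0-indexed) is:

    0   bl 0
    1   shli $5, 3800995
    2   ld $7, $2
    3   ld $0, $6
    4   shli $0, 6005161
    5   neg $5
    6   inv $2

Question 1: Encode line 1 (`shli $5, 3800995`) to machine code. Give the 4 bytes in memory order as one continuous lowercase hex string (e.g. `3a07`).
a3ffb9f2

line 1 (shli): pack op=0x3c:6|rd=5:3|imm=3800995:23 = 0xf2b9ffa3; little→ a3 ff b9 f2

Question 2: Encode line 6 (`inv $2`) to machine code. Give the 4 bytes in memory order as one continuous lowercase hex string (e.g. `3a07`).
000000c1

6. inv fields op=0x30:6|rd=2:3|pad=0:23 → word c1000000h → 00 00 00 c1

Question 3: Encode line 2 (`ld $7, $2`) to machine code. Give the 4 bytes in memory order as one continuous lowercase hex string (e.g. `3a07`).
line 2 (ld): pack op=0x1c:6|rd=7:3|rs=2:3|pad=0:20 = 0x73a00000; little→ 00 00 a0 73

0000a073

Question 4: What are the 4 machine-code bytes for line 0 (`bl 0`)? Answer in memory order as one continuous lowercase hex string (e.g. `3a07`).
0. bl fields op=0x3f:6|imm=0:26 → word fc000000h → 00 00 00 fc

000000fc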